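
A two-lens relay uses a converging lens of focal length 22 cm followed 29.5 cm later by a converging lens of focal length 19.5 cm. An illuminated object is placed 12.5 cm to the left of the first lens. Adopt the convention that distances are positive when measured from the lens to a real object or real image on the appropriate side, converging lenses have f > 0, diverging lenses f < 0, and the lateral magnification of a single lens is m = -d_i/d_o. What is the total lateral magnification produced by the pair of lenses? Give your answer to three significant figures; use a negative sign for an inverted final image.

-1.16

Lens 1: 1/d_i1 = 1/f_1 - 1/d_o1 = 1/22 - 1/12.5 = -0.03455 cm^-1, so d_i1 = -28.947 cm.
m_1 = -(-28.947)/12.5 = 2.3158.
With d_i1 < 0 the first image is virtual and lies on the object side; the object distance for lens 2 is d_o2 = 29.5 - (-28.947) = 58.447 cm.
Lens 2: 1/d_i2 = 1/f_2 - 1/d_o2 = 1/19.5 - 1/(58.447) = 0.03417 cm^-1, so d_i2 = 29.263 cm.
m_2 = -(29.263)/(58.447) = -0.5007.
Overall magnification: m = m_1 m_2 = -1.1595.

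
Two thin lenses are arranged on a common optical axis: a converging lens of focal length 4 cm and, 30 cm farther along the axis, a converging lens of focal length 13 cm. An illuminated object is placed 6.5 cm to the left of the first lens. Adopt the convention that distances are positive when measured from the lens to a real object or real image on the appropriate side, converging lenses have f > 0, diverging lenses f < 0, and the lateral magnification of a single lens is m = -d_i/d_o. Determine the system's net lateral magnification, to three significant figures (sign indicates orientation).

3.15

Lens 1: 1/d_i1 = 1/f_1 - 1/d_o1 = 1/4 - 1/6.5 = 0.09615 cm^-1, so d_i1 = 10.400 cm.
m_1 = -(10.400)/6.5 = -1.6000.
The intermediate image is 10.400 cm to the right of lens 1, so d_o2 = L - d_i1 = 30 - 10.400 = 19.600 cm.
Lens 2: 1/d_i2 = 1/f_2 - 1/d_o2 = 1/13 - 1/(19.600) = 0.02590 cm^-1, so d_i2 = 38.606 cm.
m_2 = -(38.606)/(19.600) = -1.9697.
Total m = m_1 x m_2 = (-1.6000)(-1.9697) = 3.1515.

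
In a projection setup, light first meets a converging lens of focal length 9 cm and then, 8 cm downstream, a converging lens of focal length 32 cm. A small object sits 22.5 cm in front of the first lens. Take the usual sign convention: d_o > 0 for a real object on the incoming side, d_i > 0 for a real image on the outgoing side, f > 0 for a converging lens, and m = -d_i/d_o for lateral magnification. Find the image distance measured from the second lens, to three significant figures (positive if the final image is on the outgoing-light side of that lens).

5.74 cm

First lens: d_i1 = 1/(1/9 - 1/22.5) = 15.000 cm.
This image would form 15.000 cm past lens 1, i.e. 7.000 cm beyond lens 2, so it is a virtual object for lens 2: d_o2 = 8 - 15.000 = -7.000 cm.
Second lens: d_i2 = 1/(1/32 - 1/(-7.000)) = 5.744 cm.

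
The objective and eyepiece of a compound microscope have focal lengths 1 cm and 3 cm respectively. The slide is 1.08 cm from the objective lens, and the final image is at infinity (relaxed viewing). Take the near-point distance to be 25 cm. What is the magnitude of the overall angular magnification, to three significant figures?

104

Objective: 1/d_i = 1/f_obj - 1/d_o = 1/1 - 1/1.08 = 0.07407 cm^-1, so d_i = 13.500 cm.
m_obj = -d_i/d_o = -13.500/1.08 = -12.500.
Eyepiece angular magnification (image at infinity): M_eye = D/f_e = 25/3 = 8.333.
Overall M = m_obj x M_eye = (-12.500)(8.333) = -104.17.
|M| = 104.17.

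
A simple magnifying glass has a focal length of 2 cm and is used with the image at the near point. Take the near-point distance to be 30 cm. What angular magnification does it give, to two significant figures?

16

M = 1 + D/f = 1 + 30/2 = 16.000.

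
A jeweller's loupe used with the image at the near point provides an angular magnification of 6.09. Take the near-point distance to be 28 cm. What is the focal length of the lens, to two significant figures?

For the image at the near point, M = 1 + D/f.
f = D/(M - 1) = 28/(6.09 - 1) = 5.501 cm.

5.5 cm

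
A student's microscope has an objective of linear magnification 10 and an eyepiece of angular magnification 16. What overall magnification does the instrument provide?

The overall magnification of a compound microscope is the product of the objective and eyepiece magnifications:
M = M_obj x M_eye = 10 x 16 = 160.

160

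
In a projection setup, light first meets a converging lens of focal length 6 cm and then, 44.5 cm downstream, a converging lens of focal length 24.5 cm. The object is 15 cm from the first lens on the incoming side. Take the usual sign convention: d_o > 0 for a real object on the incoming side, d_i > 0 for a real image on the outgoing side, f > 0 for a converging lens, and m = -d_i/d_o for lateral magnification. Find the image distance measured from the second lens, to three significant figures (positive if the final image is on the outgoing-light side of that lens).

Applying the thin-lens equation to the first lens, 1/6 = 1/15 + 1/d_i1, which gives d_i1 = 10.000 cm.
The intermediate image is 10.000 cm to the right of lens 1, so d_o2 = L - d_i1 = 44.5 - 10.000 = 34.500 cm.
Applying the thin-lens equation again with f_2 = 24.5 cm and d_o2 = 34.500 cm gives d_i2 = 84.525 cm.

84.5 cm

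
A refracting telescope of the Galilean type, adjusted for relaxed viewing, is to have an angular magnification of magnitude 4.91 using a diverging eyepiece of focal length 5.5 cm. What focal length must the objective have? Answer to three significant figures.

27.0 cm

|M| = f_obj/|f_eye|, so f_obj = |M| x |f_eye| = 4.91 x 5.5 = 27.005 cm.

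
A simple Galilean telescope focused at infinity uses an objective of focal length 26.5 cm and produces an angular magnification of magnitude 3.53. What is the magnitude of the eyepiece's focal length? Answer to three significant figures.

|M| = f_obj/|f_eye|, so |f_eye| = f_obj/|M| = 26.5/3.53 = 7.507 cm.
(The eyepiece is diverging, so its signed focal length is -7.507 cm.)

7.51 cm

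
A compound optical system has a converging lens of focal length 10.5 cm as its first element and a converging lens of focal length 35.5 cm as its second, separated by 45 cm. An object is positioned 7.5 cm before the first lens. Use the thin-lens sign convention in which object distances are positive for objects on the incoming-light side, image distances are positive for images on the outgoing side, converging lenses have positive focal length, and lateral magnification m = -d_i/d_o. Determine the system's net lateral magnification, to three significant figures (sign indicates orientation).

Lens 1: 1/d_i1 = 1/f_1 - 1/d_o1 = 1/10.5 - 1/7.5 = -0.03810 cm^-1, so d_i1 = -26.250 cm.
m_1 = -(-26.250)/7.5 = 3.5000.
The intermediate image is virtual, 26.250 cm to the left of lens 1, so d_o2 = L - d_i1 = 45 - (-26.250) = 71.250 cm.
Lens 2: 1/d_i2 = 1/f_2 - 1/d_o2 = 1/35.5 - 1/(71.250) = 0.01413 cm^-1, so d_i2 = 70.752 cm.
m_2 = -(70.752)/(71.250) = -0.9930.
The system's lateral magnification is m_1 m_2 = (3.5000)(-0.9930) = -3.4755.

-3.48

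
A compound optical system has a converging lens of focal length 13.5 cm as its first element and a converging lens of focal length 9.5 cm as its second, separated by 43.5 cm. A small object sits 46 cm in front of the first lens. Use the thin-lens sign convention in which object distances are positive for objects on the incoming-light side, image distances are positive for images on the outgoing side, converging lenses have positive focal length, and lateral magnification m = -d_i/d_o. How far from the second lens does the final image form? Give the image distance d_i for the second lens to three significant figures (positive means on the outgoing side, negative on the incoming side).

15.6 cm

First lens: d_i1 = 1/(1/13.5 - 1/46) = 19.108 cm.
The intermediate image is 19.108 cm to the right of lens 1, so d_o2 = L - d_i1 = 43.5 - 19.108 = 24.392 cm.
Second lens: d_i2 = 1/(1/9.5 - 1/(24.392)) = 15.560 cm.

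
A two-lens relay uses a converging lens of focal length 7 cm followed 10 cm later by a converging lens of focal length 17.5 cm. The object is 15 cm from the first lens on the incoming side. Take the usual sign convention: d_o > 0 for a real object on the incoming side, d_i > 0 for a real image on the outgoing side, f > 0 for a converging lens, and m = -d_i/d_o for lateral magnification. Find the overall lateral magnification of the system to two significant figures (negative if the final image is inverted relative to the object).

-0.74

Lens 1: 1/d_i1 = 1/f_1 - 1/d_o1 = 1/7 - 1/15 = 0.07619 cm^-1, so d_i1 = 13.125 cm.
m_1 = -(13.125)/15 = -0.8750.
Since 13.125 cm > 10 cm, the first image lies past the second lens and serves as a virtual object: d_o2 = L - d_i1 = -3.125 cm.
Lens 2: 1/d_i2 = 1/f_2 - 1/d_o2 = 1/17.5 - 1/(-3.125) = 0.37714 cm^-1, so d_i2 = 2.652 cm.
m_2 = -(2.652)/(-3.125) = 0.8485.
Total m = m_1 x m_2 = (-0.8750)(0.8485) = -0.7424.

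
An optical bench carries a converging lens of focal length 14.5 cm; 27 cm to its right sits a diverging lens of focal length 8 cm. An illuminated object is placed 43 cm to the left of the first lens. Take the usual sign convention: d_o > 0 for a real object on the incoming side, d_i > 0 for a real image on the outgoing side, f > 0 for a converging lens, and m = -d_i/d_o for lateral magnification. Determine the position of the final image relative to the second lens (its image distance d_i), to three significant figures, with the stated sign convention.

Applying the thin-lens equation to the first lens, 1/14.5 = 1/43 + 1/d_i1, which gives d_i1 = 21.877 cm.
The intermediate image is 21.877 cm to the right of lens 1, so d_o2 = L - d_i1 = 27 - 21.877 = 5.123 cm.
Applying the thin-lens equation again with f_2 = -8 cm and d_o2 = 5.123 cm gives d_i2 = -3.123 cm.

-3.12 cm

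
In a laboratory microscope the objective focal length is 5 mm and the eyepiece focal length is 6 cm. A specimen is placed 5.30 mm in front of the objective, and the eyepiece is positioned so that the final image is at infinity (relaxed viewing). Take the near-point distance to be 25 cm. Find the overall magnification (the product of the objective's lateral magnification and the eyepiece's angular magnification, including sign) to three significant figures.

Convert to cm: f_obj = 5 mm = 0.5 cm; d_o = 5.30 mm = 0.53 cm.
Objective: 1/d_i = 1/f_obj - 1/d_o = 1/0.5 - 1/0.53 = 0.11321 cm^-1, so d_i = 8.833 cm.
m_obj = -d_i/d_o = -8.833/0.53 = -16.667.
Eyepiece angular magnification (image at infinity): M_eye = D/f_e = 25/6 = 4.167.
Overall M = m_obj x M_eye = (-16.667)(4.167) = -69.44.

-69.4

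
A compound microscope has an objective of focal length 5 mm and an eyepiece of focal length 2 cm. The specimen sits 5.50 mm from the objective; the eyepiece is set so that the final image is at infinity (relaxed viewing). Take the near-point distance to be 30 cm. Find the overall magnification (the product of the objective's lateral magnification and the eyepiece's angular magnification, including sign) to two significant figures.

Convert to cm: f_obj = 5 mm = 0.5 cm; d_o = 5.50 mm = 0.55 cm.
Objective: 1/d_i = 1/f_obj - 1/d_o = 1/0.5 - 1/0.55 = 0.18182 cm^-1, so d_i = 5.500 cm.
m_obj = -d_i/d_o = -5.500/0.55 = -10.000.
Eyepiece angular magnification (image at infinity): M_eye = D/f_e = 30/2 = 15.000.
Overall M = m_obj x M_eye = (-10.000)(15.000) = -150.00.

-150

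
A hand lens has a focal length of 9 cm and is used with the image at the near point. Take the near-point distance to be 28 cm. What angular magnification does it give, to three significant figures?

M = 1 + D/f = 1 + 28/9 = 4.111.

4.11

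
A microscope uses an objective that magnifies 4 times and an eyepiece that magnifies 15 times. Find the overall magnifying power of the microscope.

The overall magnification of a compound microscope is the product of the objective and eyepiece magnifications:
M = M_obj x M_eye = 4 x 15 = 60.

60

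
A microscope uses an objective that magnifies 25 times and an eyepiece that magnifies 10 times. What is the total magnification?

The overall magnification of a compound microscope is the product of the objective and eyepiece magnifications:
M = M_obj x M_eye = 25 x 10 = 250.

250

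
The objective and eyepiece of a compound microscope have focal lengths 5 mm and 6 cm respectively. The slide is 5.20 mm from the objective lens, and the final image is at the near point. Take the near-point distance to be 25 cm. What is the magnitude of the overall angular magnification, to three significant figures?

129

Convert to cm: f_obj = 5 mm = 0.5 cm; d_o = 5.20 mm = 0.52 cm.
Objective: 1/d_i = 1/f_obj - 1/d_o = 1/0.5 - 1/0.52 = 0.07692 cm^-1, so d_i = 13.000 cm.
m_obj = -d_i/d_o = -13.000/0.52 = -25.000.
Eyepiece angular magnification (image at near point): M_eye = 1 + D/f_e = 1 + 25/6 = 5.167.
Overall M = m_obj x M_eye = (-25.000)(5.167) = -129.17.
|M| = 129.17.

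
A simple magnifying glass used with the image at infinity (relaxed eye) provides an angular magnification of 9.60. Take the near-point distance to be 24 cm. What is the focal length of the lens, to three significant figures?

2.50 cm

For the image at infinity, M = D/f.
f = D/M = 24/9.6 = 2.500 cm.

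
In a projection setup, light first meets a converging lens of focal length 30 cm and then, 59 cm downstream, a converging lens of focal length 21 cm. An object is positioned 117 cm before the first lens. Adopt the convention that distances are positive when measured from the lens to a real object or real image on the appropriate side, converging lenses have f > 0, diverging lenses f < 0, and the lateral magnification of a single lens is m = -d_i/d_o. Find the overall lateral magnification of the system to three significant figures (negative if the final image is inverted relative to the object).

-3.09

First lens: d_i1 = 1/(1/30 - 1/117) = 40.345 cm.
m_1 = -(40.345)/117 = -0.3448.
That image sits 18.655 cm in front of the second lens, so d_o2 = 18.655 cm.
Second lens: d_i2 = 1/(1/21 - 1/(18.655)) = -167.074 cm.
m_2 = -(-167.074)/(18.655) = 8.9559.
The system's lateral magnification is m_1 m_2 = (-0.3448)(8.9559) = -3.0882.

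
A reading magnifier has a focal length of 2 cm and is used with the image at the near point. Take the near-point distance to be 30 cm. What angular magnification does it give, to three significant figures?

16.0

M = 1 + D/f = 1 + 30/2 = 16.000.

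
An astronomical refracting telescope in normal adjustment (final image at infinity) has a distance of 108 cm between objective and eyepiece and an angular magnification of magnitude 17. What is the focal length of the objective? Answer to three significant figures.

102 cm

In normal adjustment the tube length equals f_obj + f_eye and |M| = f_obj/f_eye.
So f_obj = 17 f_eye and 17 f_eye + f_eye = 108 cm, giving f_eye = 108/18 = 6.000 cm and f_obj = 102.000 cm.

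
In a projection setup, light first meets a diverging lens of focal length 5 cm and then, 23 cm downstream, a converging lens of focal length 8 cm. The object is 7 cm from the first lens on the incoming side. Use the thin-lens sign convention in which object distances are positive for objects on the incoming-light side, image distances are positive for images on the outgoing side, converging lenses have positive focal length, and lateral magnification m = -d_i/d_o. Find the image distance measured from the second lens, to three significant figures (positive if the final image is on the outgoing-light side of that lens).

11.6 cm

First lens: d_i1 = 1/(1/(-5) - 1/7) = -2.917 cm.
The intermediate image is virtual, 2.917 cm to the left of lens 1, so d_o2 = L - d_i1 = 23 - (-2.917) = 25.917 cm.
Second lens: d_i2 = 1/(1/8 - 1/(25.917)) = 11.572 cm.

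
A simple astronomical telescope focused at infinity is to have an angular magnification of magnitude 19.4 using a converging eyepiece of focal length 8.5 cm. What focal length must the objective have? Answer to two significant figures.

|M| = f_obj/|f_eye|, so f_obj = |M| x |f_eye| = 19.4 x 8.5 = 164.900 cm.

160 cm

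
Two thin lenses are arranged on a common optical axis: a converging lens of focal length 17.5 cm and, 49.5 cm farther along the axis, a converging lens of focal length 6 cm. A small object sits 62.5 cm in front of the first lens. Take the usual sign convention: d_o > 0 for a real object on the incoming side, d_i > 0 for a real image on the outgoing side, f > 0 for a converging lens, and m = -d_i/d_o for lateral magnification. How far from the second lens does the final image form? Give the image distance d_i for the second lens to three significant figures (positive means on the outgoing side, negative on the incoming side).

Lens 1: 1/d_i1 = 1/f_1 - 1/d_o1 = 1/17.5 - 1/62.5 = 0.04114 cm^-1, so d_i1 = 24.306 cm.
The intermediate image is 24.306 cm to the right of lens 1, so d_o2 = L - d_i1 = 49.5 - 24.306 = 25.194 cm.
Lens 2: 1/d_i2 = 1/f_2 - 1/d_o2 = 1/6 - 1/(25.194) = 0.12698 cm^-1, so d_i2 = 7.876 cm.

7.88 cm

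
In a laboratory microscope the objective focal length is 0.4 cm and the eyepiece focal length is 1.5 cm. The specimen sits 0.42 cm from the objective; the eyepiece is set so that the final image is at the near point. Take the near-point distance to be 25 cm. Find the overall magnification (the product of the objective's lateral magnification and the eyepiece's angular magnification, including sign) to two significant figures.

-350

Objective: 1/d_i = 1/f_obj - 1/d_o = 1/0.4 - 1/0.42 = 0.11905 cm^-1, so d_i = 8.400 cm.
m_obj = -d_i/d_o = -8.400/0.42 = -20.000.
Eyepiece angular magnification (image at near point): M_eye = 1 + D/f_e = 1 + 25/1.5 = 17.667.
Overall M = m_obj x M_eye = (-20.000)(17.667) = -353.33.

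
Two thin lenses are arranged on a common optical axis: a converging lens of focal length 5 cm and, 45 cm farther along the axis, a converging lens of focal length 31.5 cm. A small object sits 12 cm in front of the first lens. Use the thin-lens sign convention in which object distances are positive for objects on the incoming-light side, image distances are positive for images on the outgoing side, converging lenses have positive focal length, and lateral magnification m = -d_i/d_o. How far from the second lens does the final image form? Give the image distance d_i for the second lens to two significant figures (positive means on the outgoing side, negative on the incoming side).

230 cm

First lens: d_i1 = 1/(1/5 - 1/12) = 8.571 cm.
That image sits 36.429 cm in front of the second lens, so d_o2 = 36.429 cm.
Second lens: d_i2 = 1/(1/31.5 - 1/(36.429)) = 232.826 cm.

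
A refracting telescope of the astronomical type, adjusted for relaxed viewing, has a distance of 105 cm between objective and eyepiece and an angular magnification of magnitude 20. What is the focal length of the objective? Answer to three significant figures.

In normal adjustment the tube length equals f_obj + f_eye and |M| = f_obj/f_eye.
So f_obj = 20 f_eye and 20 f_eye + f_eye = 105 cm, giving f_eye = 105/21 = 5.000 cm and f_obj = 100.000 cm.

100 cm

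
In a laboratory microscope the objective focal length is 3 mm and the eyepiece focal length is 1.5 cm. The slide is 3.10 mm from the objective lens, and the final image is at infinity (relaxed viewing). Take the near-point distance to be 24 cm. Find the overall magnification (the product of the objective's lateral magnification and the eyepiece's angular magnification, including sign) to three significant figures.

Convert to cm: f_obj = 3 mm = 0.3 cm; d_o = 3.10 mm = 0.31 cm.
Objective: 1/d_i = 1/f_obj - 1/d_o = 1/0.3 - 1/0.31 = 0.10753 cm^-1, so d_i = 9.300 cm.
m_obj = -d_i/d_o = -9.300/0.31 = -30.000.
Eyepiece angular magnification (image at infinity): M_eye = D/f_e = 24/1.5 = 16.000.
Overall M = m_obj x M_eye = (-30.000)(16.000) = -480.00.

-480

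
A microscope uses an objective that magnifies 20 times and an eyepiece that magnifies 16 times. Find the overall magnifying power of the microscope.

320

The overall magnification of a compound microscope is the product of the objective and eyepiece magnifications:
M = M_obj x M_eye = 20 x 16 = 320.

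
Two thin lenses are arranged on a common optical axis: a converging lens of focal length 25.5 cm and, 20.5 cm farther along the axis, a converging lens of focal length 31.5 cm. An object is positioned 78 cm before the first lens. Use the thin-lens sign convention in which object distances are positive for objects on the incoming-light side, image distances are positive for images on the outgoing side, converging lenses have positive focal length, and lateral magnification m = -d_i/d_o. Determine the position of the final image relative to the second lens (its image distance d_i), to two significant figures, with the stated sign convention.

Applying the thin-lens equation to the first lens, 1/25.5 = 1/78 + 1/d_i1, which gives d_i1 = 37.886 cm.
Since 37.886 cm > 20.5 cm, the first image lies past the second lens and serves as a virtual object: d_o2 = L - d_i1 = -17.386 cm.
Applying the thin-lens equation again with f_2 = 31.5 cm and d_o2 = -17.386 cm gives d_i2 = 11.203 cm.

11 cm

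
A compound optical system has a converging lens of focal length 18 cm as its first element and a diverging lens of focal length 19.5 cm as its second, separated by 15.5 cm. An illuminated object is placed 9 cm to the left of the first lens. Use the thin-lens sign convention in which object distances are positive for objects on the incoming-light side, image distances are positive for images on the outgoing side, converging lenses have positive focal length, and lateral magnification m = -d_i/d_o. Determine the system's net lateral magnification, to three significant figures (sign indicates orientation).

0.736

Lens 1: 1/d_i1 = 1/f_1 - 1/d_o1 = 1/18 - 1/9 = -0.05556 cm^-1, so d_i1 = -18.000 cm.
m_1 = -(-18.000)/9 = 2.0000.
With d_i1 < 0 the first image is virtual and lies on the object side; the object distance for lens 2 is d_o2 = 15.5 - (-18.000) = 33.500 cm.
Lens 2: 1/d_i2 = 1/f_2 - 1/d_o2 = 1/(-19.5) - 1/(33.500) = -0.08113 cm^-1, so d_i2 = -12.325 cm.
m_2 = -(-12.325)/(33.500) = 0.3679.
Total m = m_1 x m_2 = (2.0000)(0.3679) = 0.7358.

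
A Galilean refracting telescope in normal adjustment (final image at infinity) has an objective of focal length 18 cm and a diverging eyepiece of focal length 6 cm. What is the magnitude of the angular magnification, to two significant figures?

|M| = f_obj/|f_eye| = 18/6 = 3.000.

3.0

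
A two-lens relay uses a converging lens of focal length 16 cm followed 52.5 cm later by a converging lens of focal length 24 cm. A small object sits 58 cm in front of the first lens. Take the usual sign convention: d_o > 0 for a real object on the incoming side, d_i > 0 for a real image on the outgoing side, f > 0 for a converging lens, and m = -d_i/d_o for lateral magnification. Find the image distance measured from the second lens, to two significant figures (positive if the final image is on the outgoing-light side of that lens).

Lens 1: 1/d_i1 = 1/f_1 - 1/d_o1 = 1/16 - 1/58 = 0.04526 cm^-1, so d_i1 = 22.095 cm.
Object distance for lens 2: d_o2 = 52.5 - 22.095 = 30.405 cm.
Lens 2: 1/d_i2 = 1/f_2 - 1/d_o2 = 1/24 - 1/(30.405) = 0.00878 cm^-1, so d_i2 = 113.933 cm.

110 cm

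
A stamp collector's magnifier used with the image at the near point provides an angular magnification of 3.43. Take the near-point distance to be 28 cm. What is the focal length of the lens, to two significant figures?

For the image at the near point, M = 1 + D/f.
f = D/(M - 1) = 28/(3.43 - 1) = 11.523 cm.

12 cm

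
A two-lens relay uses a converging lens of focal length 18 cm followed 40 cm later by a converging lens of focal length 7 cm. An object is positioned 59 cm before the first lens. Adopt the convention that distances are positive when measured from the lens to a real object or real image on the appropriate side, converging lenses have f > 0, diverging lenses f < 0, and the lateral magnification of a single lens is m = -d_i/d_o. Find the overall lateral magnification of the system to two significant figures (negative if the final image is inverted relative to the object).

0.43

Lens 1: 1/d_i1 = 1/f_1 - 1/d_o1 = 1/18 - 1/59 = 0.03861 cm^-1, so d_i1 = 25.902 cm.
m_1 = -(25.902)/59 = -0.4390.
Object distance for lens 2: d_o2 = 40 - 25.902 = 14.098 cm.
Lens 2: 1/d_i2 = 1/f_2 - 1/d_o2 = 1/7 - 1/(14.098) = 0.07192 cm^-1, so d_i2 = 13.904 cm.
m_2 = -(13.904)/(14.098) = -0.9863.
Total m = m_1 x m_2 = (-0.4390)(-0.9863) = 0.4330.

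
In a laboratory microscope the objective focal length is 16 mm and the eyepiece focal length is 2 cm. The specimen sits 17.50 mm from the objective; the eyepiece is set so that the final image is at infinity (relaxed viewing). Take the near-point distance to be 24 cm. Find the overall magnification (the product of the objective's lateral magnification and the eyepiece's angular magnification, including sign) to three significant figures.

-128

Convert to cm: f_obj = 16 mm = 1.6 cm; d_o = 17.50 mm = 1.75 cm.
Objective: 1/d_i = 1/f_obj - 1/d_o = 1/1.6 - 1/1.75 = 0.05357 cm^-1, so d_i = 18.667 cm.
m_obj = -d_i/d_o = -18.667/1.75 = -10.667.
Eyepiece angular magnification (image at infinity): M_eye = D/f_e = 24/2 = 12.000.
Overall M = m_obj x M_eye = (-10.667)(12.000) = -128.00.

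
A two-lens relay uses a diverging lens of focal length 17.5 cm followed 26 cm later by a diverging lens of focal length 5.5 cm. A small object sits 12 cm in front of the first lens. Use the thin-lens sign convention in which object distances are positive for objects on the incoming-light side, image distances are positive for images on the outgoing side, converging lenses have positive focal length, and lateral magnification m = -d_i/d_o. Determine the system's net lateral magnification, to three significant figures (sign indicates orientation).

0.0845

Applying the thin-lens equation to the first lens, 1/(-17.5) = 1/12 + 1/d_i1, which gives d_i1 = -7.119 cm.
Its lateral magnification is m_1 = -d_i1/d_o1 = -(-7.119)/12 = 0.5932.
The intermediate image is virtual, 7.119 cm to the left of lens 1, so d_o2 = L - d_i1 = 26 - (-7.119) = 33.119 cm.
Applying the thin-lens equation again with f_2 = -5.5 cm and d_o2 = 33.119 cm gives d_i2 = -4.717 cm.
m_2 = -(-4.717)/(33.119) = 0.1424.
The system's lateral magnification is m_1 m_2 = (0.5932)(0.1424) = 0.0845.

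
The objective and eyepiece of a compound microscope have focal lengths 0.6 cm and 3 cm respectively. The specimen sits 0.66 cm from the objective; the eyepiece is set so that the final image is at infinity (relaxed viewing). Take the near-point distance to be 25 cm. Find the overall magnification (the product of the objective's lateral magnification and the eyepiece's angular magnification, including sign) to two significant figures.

-83

Objective: 1/d_i = 1/f_obj - 1/d_o = 1/0.6 - 1/0.66 = 0.15152 cm^-1, so d_i = 6.600 cm.
m_obj = -d_i/d_o = -6.600/0.66 = -10.000.
Eyepiece angular magnification (image at infinity): M_eye = D/f_e = 25/3 = 8.333.
Overall M = m_obj x M_eye = (-10.000)(8.333) = -83.33.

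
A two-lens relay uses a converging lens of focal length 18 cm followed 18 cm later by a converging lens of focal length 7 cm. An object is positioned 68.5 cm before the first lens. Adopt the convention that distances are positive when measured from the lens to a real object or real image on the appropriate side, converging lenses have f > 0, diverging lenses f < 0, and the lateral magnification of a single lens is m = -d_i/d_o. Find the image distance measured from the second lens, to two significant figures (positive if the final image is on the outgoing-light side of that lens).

3.3 cm

Applying the thin-lens equation to the first lens, 1/18 = 1/68.5 + 1/d_i1, which gives d_i1 = 24.416 cm.
This image would form 24.416 cm past lens 1, i.e. 6.416 cm beyond lens 2, so it is a virtual object for lens 2: d_o2 = 18 - 24.416 = -6.416 cm.
Applying the thin-lens equation again with f_2 = 7 cm and d_o2 = -6.416 cm gives d_i2 = 3.348 cm.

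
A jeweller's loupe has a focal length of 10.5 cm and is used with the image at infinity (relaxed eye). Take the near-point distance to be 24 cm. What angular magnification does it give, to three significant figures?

M = D/f = 24/10.5 = 2.286.

2.29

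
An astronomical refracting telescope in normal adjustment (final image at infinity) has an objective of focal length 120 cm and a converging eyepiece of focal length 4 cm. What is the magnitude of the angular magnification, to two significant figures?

30

|M| = f_obj/|f_eye| = 120/4 = 30.000.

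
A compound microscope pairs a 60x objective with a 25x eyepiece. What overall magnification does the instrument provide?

The overall magnification of a compound microscope is the product of the objective and eyepiece magnifications:
M = M_obj x M_eye = 60 x 25 = 1500.

1500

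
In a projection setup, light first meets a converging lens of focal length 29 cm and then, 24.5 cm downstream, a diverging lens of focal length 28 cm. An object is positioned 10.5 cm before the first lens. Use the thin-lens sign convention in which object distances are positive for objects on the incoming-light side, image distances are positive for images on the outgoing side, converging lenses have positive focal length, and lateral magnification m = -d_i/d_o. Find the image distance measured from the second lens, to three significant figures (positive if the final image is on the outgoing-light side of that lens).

-16.6 cm

Applying the thin-lens equation to the first lens, 1/29 = 1/10.5 + 1/d_i1, which gives d_i1 = -16.459 cm.
With d_i1 < 0 the first image is virtual and lies on the object side; the object distance for lens 2 is d_o2 = 24.5 - (-16.459) = 40.959 cm.
Applying the thin-lens equation again with f_2 = -28 cm and d_o2 = 40.959 cm gives d_i2 = -16.631 cm.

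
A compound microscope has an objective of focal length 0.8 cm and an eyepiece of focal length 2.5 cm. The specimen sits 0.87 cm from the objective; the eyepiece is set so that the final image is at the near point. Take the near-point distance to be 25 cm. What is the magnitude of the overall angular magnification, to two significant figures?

130

Objective: 1/d_i = 1/f_obj - 1/d_o = 1/0.8 - 1/0.87 = 0.10057 cm^-1, so d_i = 9.943 cm.
m_obj = -d_i/d_o = -9.943/0.87 = -11.429.
Eyepiece angular magnification (image at near point): M_eye = 1 + D/f_e = 1 + 25/2.5 = 11.000.
Overall M = m_obj x M_eye = (-11.429)(11.000) = -125.71.
|M| = 125.71.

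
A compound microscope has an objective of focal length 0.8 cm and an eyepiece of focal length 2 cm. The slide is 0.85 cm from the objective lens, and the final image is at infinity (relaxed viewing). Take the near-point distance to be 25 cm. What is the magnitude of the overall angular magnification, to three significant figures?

200

Objective: 1/d_i = 1/f_obj - 1/d_o = 1/0.8 - 1/0.85 = 0.07353 cm^-1, so d_i = 13.600 cm.
m_obj = -d_i/d_o = -13.600/0.85 = -16.000.
Eyepiece angular magnification (image at infinity): M_eye = D/f_e = 25/2 = 12.500.
Overall M = m_obj x M_eye = (-16.000)(12.500) = -200.00.
|M| = 200.00.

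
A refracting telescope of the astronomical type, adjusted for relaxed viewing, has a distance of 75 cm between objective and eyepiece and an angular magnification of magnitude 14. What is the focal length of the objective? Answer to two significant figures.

In normal adjustment the tube length equals f_obj + f_eye and |M| = f_obj/f_eye.
So f_obj = 14 f_eye and 14 f_eye + f_eye = 75 cm, giving f_eye = 75/15 = 5.000 cm and f_obj = 70.000 cm.

70 cm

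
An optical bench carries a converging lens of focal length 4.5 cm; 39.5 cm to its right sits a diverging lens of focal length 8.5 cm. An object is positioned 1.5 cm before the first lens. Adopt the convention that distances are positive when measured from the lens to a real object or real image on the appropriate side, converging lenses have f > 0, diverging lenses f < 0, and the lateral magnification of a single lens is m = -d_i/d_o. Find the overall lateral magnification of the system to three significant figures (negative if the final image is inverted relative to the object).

0.254

Lens 1: 1/d_i1 = 1/f_1 - 1/d_o1 = 1/4.5 - 1/1.5 = -0.44444 cm^-1, so d_i1 = -2.250 cm.
m_1 = -(-2.250)/1.5 = 1.5000.
With d_i1 < 0 the first image is virtual and lies on the object side; the object distance for lens 2 is d_o2 = 39.5 - (-2.250) = 41.750 cm.
Lens 2: 1/d_i2 = 1/f_2 - 1/d_o2 = 1/(-8.5) - 1/(41.750) = -0.14160 cm^-1, so d_i2 = -7.062 cm.
m_2 = -(-7.062)/(41.750) = 0.1692.
The system's lateral magnification is m_1 m_2 = (1.5000)(0.1692) = 0.2537.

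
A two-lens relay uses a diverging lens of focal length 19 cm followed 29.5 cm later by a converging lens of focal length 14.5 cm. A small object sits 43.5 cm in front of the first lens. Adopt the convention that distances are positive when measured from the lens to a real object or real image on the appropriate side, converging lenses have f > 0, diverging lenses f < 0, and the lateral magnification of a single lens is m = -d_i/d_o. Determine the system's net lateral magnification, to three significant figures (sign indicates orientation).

Applying the thin-lens equation to the first lens, 1/(-19) = 1/43.5 + 1/d_i1, which gives d_i1 = -13.224 cm.
Its lateral magnification is m_1 = -d_i1/d_o1 = -(-13.224)/43.5 = 0.3040.
The intermediate image is virtual, 13.224 cm to the left of lens 1, so d_o2 = L - d_i1 = 29.5 - (-13.224) = 42.724 cm.
Applying the thin-lens equation again with f_2 = 14.5 cm and d_o2 = 42.724 cm gives d_i2 = 21.949 cm.
m_2 = -(21.949)/(42.724) = -0.5137.
Overall magnification: m = m_1 m_2 = -0.1562.

-0.156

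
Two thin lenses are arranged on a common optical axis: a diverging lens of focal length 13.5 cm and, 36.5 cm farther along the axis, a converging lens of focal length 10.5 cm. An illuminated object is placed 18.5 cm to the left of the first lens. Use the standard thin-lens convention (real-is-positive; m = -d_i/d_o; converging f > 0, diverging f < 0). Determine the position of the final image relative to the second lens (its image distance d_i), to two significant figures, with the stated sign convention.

14 cm

Lens 1: 1/d_i1 = 1/f_1 - 1/d_o1 = 1/(-13.5) - 1/18.5 = -0.12813 cm^-1, so d_i1 = -7.805 cm.
The intermediate image is virtual, 7.805 cm to the left of lens 1, so d_o2 = L - d_i1 = 36.5 - (-7.805) = 44.305 cm.
Lens 2: 1/d_i2 = 1/f_2 - 1/d_o2 = 1/10.5 - 1/(44.305) = 0.07267 cm^-1, so d_i2 = 13.761 cm.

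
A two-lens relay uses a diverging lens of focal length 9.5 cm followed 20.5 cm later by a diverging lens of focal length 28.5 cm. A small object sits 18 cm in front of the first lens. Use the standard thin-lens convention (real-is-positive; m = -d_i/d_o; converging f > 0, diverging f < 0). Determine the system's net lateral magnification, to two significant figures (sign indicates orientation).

0.18

Lens 1: 1/d_i1 = 1/f_1 - 1/d_o1 = 1/(-9.5) - 1/18 = -0.16082 cm^-1, so d_i1 = -6.218 cm.
m_1 = -(-6.218)/18 = 0.3455.
With d_i1 < 0 the first image is virtual and lies on the object side; the object distance for lens 2 is d_o2 = 20.5 - (-6.218) = 26.718 cm.
Lens 2: 1/d_i2 = 1/f_2 - 1/d_o2 = 1/(-28.5) - 1/(26.718) = -0.07252 cm^-1, so d_i2 = -13.790 cm.
m_2 = -(-13.790)/(26.718) = 0.5161.
Total m = m_1 x m_2 = (0.3455)(0.5161) = 0.1783.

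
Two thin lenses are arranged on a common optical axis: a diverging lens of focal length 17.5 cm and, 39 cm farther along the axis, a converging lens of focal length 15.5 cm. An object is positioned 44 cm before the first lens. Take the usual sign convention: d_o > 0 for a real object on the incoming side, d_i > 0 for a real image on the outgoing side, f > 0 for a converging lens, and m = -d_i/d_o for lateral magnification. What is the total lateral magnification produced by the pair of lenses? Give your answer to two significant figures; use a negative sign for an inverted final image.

Lens 1: 1/d_i1 = 1/f_1 - 1/d_o1 = 1/(-17.5) - 1/44 = -0.07987 cm^-1, so d_i1 = -12.520 cm.
m_1 = -(-12.520)/44 = 0.2846.
With d_i1 < 0 the first image is virtual and lies on the object side; the object distance for lens 2 is d_o2 = 39 - (-12.520) = 51.520 cm.
Lens 2: 1/d_i2 = 1/f_2 - 1/d_o2 = 1/15.5 - 1/(51.520) = 0.04511 cm^-1, so d_i2 = 22.170 cm.
m_2 = -(22.170)/(51.520) = -0.4303.
Overall magnification: m = m_1 m_2 = -0.1224.

-0.12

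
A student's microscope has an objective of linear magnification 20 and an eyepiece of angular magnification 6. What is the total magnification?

120

The overall magnification of a compound microscope is the product of the objective and eyepiece magnifications:
M = M_obj x M_eye = 20 x 6 = 120.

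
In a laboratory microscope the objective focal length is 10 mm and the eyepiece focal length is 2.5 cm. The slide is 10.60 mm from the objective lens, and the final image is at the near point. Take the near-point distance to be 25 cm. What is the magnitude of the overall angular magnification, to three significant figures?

Convert to cm: f_obj = 10 mm = 1 cm; d_o = 10.60 mm = 1.06 cm.
Objective: 1/d_i = 1/f_obj - 1/d_o = 1/1 - 1/1.06 = 0.05660 cm^-1, so d_i = 17.667 cm.
m_obj = -d_i/d_o = -17.667/1.06 = -16.667.
Eyepiece angular magnification (image at near point): M_eye = 1 + D/f_e = 1 + 25/2.5 = 11.000.
Overall M = m_obj x M_eye = (-16.667)(11.000) = -183.33.
|M| = 183.33.

183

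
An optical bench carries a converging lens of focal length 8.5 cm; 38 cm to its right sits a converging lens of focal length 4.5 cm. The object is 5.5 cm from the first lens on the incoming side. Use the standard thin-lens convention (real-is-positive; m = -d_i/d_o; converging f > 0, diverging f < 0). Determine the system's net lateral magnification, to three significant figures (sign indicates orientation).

First lens: d_i1 = 1/(1/8.5 - 1/5.5) = -15.583 cm.
m_1 = -(-15.583)/5.5 = 2.8333.
With d_i1 < 0 the first image is virtual and lies on the object side; the object distance for lens 2 is d_o2 = 38 - (-15.583) = 53.583 cm.
Second lens: d_i2 = 1/(1/4.5 - 1/(53.583)) = 4.913 cm.
m_2 = -(4.913)/(53.583) = -0.0917.
Overall magnification: m = m_1 m_2 = -0.2598.

-0.260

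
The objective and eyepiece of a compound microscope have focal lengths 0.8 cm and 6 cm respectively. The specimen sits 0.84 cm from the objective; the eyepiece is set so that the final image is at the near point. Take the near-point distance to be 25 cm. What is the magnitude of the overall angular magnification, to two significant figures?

100

Objective: 1/d_i = 1/f_obj - 1/d_o = 1/0.8 - 1/0.84 = 0.05952 cm^-1, so d_i = 16.800 cm.
m_obj = -d_i/d_o = -16.800/0.84 = -20.000.
Eyepiece angular magnification (image at near point): M_eye = 1 + D/f_e = 1 + 25/6 = 5.167.
Overall M = m_obj x M_eye = (-20.000)(5.167) = -103.33.
|M| = 103.33.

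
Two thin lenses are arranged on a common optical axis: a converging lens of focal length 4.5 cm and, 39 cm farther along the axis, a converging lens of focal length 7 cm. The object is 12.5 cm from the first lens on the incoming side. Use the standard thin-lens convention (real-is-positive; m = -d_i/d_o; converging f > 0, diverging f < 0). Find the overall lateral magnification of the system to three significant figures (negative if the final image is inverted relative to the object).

Applying the thin-lens equation to the first lens, 1/4.5 = 1/12.5 + 1/d_i1, which gives d_i1 = 7.031 cm.
Its lateral magnification is m_1 = -d_i1/d_o1 = -(7.031)/12.5 = -0.5625.
The intermediate image is 7.031 cm to the right of lens 1, so d_o2 = L - d_i1 = 39 - 7.031 = 31.969 cm.
Applying the thin-lens equation again with f_2 = 7 cm and d_o2 = 31.969 cm gives d_i2 = 8.962 cm.
m_2 = -(8.962)/(31.969) = -0.2804.
Total m = m_1 x m_2 = (-0.5625)(-0.2804) = 0.1577.

0.158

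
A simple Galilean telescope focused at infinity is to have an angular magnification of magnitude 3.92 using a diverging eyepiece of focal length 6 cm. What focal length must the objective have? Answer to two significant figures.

|M| = f_obj/|f_eye|, so f_obj = |M| x |f_eye| = 3.92 x 6 = 23.520 cm.

24 cm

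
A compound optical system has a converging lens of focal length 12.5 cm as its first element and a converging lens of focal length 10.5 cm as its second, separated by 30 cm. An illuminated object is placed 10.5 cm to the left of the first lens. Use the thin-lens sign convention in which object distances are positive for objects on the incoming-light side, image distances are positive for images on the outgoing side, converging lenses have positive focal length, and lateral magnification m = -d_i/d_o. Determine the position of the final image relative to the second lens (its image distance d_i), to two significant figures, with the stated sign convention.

12 cm

Lens 1: 1/d_i1 = 1/f_1 - 1/d_o1 = 1/12.5 - 1/10.5 = -0.01524 cm^-1, so d_i1 = -65.625 cm.
The intermediate image is virtual, 65.625 cm to the left of lens 1, so d_o2 = L - d_i1 = 30 - (-65.625) = 95.625 cm.
Lens 2: 1/d_i2 = 1/f_2 - 1/d_o2 = 1/10.5 - 1/(95.625) = 0.08478 cm^-1, so d_i2 = 11.795 cm.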